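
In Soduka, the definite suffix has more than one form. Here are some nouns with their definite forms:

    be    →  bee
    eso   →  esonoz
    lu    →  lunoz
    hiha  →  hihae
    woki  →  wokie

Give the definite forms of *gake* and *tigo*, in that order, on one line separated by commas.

gakee, tigonoz

Looking at the last vowel of each stem: -noz when the last vowel of the stem is a rounded vowel (*eso*, *lu*); -e when the last vowel of the stem is an unrounded vowel (*be*, *hiha*, *woki*).
*gake*: last vowel = /e/, an unrounded vowel → -e → *gakee*.
The last vowel of *tigo* is /o/, which is a rounded vowel, so the suffix is -noz, giving *tigonoz*.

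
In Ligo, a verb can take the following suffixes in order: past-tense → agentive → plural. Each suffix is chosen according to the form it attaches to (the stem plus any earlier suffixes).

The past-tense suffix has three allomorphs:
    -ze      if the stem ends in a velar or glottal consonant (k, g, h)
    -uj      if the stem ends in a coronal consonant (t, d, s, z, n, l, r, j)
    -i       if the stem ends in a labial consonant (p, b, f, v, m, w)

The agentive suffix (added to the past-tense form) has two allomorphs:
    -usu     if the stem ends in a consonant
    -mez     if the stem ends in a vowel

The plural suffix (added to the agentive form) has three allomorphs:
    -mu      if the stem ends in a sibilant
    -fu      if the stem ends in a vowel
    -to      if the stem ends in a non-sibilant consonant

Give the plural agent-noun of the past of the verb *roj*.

rojujusufu

*roj* — final consonant /j/ (coronal) → -uj → *rojuj*.
Since the final sound of the past-tense form *rojuj* is /j/ (a consonant), it takes -usu, giving *rojujusu*.
Since the final sound of the agentive form *rojujusu* is /u/ (a vowel), it takes -fu, giving *rojujusufu*.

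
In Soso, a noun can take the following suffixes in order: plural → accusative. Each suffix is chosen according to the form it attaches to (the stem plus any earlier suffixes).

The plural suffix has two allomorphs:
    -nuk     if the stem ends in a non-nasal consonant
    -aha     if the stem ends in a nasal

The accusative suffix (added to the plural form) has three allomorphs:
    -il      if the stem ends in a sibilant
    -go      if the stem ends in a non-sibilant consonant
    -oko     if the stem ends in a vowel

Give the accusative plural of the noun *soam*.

The final consonant of *soam* is /m/, which is a nasal, so the plural suffix is -aha, giving *soamaha*.
The final sound of the plural form *soamaha* is /a/, which is a vowel, so the accusative suffix is -oko, giving *soamahaoko*.

soamahaoko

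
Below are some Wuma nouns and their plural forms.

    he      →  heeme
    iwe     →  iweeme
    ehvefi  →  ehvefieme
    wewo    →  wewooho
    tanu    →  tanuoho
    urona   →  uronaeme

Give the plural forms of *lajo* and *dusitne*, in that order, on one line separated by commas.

lajooho, dusitneeme

The alternation tracks the last vowel of the stem — -oho when the last vowel of the stem is a rounded vowel (*wewo*, *tanu*); -eme when the last vowel of the stem is an unrounded vowel (*he*, *iwe*, *ehvefi*, *urona*).
*lajo* — last vowel /o/ (a rounded vowel) → -oho → *lajooho*.
*dusitne*: last vowel = /e/, an unrounded vowel → -eme → *dusitneeme*.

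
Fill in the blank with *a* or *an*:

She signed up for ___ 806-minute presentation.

an

The indefinite article is chosen by the initial *sound* of the following word, not its spelling.
The number *806* is spoken "eight hundred …", beginning with /eɪt/ — a vowel sound.
So the article is *an*: She signed up for an 806-minute presentation.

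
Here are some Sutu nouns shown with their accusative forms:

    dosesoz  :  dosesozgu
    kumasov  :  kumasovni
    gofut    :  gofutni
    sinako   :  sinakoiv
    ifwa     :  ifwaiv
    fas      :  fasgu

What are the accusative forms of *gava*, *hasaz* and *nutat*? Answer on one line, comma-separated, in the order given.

gavaiv, hasazgu, nutatni

The alternation tracks the final sound of the stem — -gu when the stem ends in a sibilant (*dosesoz*, *fas*); -ni when the stem ends in a non-sibilant consonant (*kumasov*, *gofut*); -iv when the stem ends in a vowel (*sinako*, *ifwa*).
The final sound of *gava* is /a/, which is a vowel, so the suffix is -iv, giving *gavaiv*.
*hasaz*: final sound = /z/, a sibilant → -gu → *hasazgu*.
Since the final sound of *nutat* is /t/ (a non-sibilant consonant), it takes -ni, giving *nutatni*.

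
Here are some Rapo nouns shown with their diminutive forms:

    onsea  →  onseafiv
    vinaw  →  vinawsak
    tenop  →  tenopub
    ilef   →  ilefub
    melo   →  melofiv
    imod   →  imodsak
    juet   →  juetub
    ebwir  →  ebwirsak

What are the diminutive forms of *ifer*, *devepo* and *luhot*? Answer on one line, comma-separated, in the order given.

The pattern is voicing of the final sound: -ub when the stem ends in a voiceless consonant (*tenop*, *ilef*, *juet*); -sak when the stem ends in a voiced consonant (*vinaw*, *imod*, *ebwir*); -fiv when the stem ends in a vowel (*onsea*, *melo*).
*ifer* — final sound /r/ (a voiced consonant) → -sak → *ifersak*.
Since the final sound of *devepo* is /o/ (a vowel), it takes -fiv, giving *devepofiv*.
Since the final sound of *luhot* is /t/ (a voiceless consonant), it takes -ub, giving *luhotub*.

ifersak, devepofiv, luhotub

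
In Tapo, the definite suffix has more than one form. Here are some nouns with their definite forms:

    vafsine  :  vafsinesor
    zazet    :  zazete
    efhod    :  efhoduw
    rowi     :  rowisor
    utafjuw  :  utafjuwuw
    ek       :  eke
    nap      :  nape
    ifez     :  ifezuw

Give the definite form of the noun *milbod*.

The pattern is voicing of the final sound: -e when the stem ends in a voiceless consonant (*zazet*, *ek*, *nap*); -uw when the stem ends in a voiced consonant (*efhod*, *utafjuw*, *ifez*); -sor when the stem ends in a vowel (*vafsine*, *rowi*).
Since the final sound of *milbod* is /d/ (a voiced consonant), it takes -uw, giving *milboduw*.

milboduw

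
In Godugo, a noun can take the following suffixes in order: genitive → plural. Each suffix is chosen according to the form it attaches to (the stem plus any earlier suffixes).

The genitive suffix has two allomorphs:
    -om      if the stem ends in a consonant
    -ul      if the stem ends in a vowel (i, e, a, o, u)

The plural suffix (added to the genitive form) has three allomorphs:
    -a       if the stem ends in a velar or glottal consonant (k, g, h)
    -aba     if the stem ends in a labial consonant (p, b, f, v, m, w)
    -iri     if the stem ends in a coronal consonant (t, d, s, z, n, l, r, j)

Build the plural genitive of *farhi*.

farhiuliri

The final sound of *farhi* is /i/, which is a vowel, so the genitive suffix is -ul, giving *farhiul*.
The genitive form *farhiul*: final consonant = /l/, coronal → -iri → *farhiuliri*.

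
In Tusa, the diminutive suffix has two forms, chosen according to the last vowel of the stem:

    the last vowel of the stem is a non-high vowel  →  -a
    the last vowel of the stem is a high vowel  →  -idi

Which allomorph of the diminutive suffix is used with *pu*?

*pu*: last vowel = /u/, a high vowel → -idi.

-idi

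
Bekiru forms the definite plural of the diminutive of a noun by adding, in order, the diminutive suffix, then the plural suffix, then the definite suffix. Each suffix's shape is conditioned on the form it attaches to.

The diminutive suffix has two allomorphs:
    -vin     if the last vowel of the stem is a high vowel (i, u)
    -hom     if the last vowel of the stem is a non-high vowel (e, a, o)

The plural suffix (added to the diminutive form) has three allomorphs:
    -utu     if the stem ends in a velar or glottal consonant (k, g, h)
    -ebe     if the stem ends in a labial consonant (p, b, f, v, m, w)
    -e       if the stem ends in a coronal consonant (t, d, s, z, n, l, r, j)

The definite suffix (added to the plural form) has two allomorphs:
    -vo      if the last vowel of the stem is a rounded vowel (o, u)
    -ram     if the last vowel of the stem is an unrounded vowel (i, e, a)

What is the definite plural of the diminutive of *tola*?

*tola* — last vowel /a/ (a non-high vowel) → -hom → *tolahom*.
Since the final consonant of the diminutive form *tolahom* is /m/ (labial), it takes -ebe, giving *tolahomebe*.
Since the last vowel of the plural form *tolahomebe* is /e/ (an unrounded vowel), it takes -ram, giving *tolahomeberam*.

tolahomeberam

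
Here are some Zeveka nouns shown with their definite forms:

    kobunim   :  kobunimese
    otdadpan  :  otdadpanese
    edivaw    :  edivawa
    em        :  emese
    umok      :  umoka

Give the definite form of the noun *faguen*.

faguenese

The pattern is nasality of the final consonant: -ese when the stem ends in a nasal (*kobunim*, *otdadpan*, *em*); -a when the stem ends in a non-nasal consonant (*edivaw*, *umok*).
The final consonant of *faguen* is /n/, which is a nasal, so the suffix is -ese, giving *faguenese*.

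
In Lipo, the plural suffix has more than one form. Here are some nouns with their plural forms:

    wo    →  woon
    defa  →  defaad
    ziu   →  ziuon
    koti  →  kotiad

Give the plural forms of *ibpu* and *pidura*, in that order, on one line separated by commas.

The pattern is rounding harmony: -on when the last vowel of the stem is a rounded vowel (*wo*, *ziu*); -ad when the last vowel of the stem is an unrounded vowel (*defa*, *koti*).
*ibpu*: last vowel = /u/, a rounded vowel → -on → *ibpuon*.
*pidura* — last vowel /a/ (an unrounded vowel) → -ad → *piduraad*.

ibpuon, piduraad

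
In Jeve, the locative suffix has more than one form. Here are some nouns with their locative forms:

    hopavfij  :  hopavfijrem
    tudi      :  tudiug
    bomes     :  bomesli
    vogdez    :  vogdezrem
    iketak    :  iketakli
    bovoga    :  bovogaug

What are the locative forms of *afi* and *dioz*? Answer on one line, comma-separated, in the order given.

afiug, diozrem

The suffix is conditioned by the final sound: -li when the stem ends in a voiceless consonant (*bomes*, *iketak*); -rem when the stem ends in a voiced consonant (*hopavfij*, *vogdez*); -ug when the stem ends in a vowel (*tudi*, *bovoga*).
*afi*: final sound = /i/, a vowel → -ug → *afiug*.
*dioz*: final sound = /z/, a voiced consonant → -rem → *diozrem*.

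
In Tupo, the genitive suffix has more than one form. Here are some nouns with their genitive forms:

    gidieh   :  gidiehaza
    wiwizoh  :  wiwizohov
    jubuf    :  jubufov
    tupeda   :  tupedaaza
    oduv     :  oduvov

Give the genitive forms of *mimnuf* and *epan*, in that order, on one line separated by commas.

mimnufov, epanaza

The pattern is rounding harmony: -ov when the last vowel of the stem is a rounded vowel (*wiwizoh*, *jubuf*, *oduv*); -aza when the last vowel of the stem is an unrounded vowel (*gidieh*, *tupeda*).
*mimnuf*: last vowel = /u/, a rounded vowel → -ov → *mimnufov*.
Since the last vowel of *epan* is /a/ (an unrounded vowel), it takes -aza, giving *epanaza*.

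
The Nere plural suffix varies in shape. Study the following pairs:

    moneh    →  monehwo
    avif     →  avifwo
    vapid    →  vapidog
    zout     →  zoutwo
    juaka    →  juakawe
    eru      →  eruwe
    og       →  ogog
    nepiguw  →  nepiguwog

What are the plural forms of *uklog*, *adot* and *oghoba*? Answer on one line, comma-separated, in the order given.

uklogog, adotwo, oghobawe

The alternation tracks the final sound of the stem — -wo when the stem ends in a voiceless consonant (*moneh*, *avif*, *zout*); -og when the stem ends in a voiced consonant (*vapid*, *og*, *nepiguw*); -we when the stem ends in a vowel (*juaka*, *eru*).
*uklog* — final sound /g/ (a voiced consonant) → -og → *uklogog*.
Since the final sound of *adot* is /t/ (a voiceless consonant), it takes -wo, giving *adotwo*.
Since the final sound of *oghoba* is /a/ (a vowel), it takes -we, giving *oghobawe*.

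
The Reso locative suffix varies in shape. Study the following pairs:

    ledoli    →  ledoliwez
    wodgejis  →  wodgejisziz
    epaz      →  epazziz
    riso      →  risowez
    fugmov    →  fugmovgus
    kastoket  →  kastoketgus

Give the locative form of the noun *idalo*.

idalowez

Looking at the final sound of each stem: -ziz when the stem ends in a sibilant (*wodgejis*, *epaz*); -gus when the stem ends in a non-sibilant consonant (*fugmov*, *kastoket*); -wez when the stem ends in a vowel (*ledoli*, *riso*).
*idalo* — final sound /o/ (a vowel) → -wez → *idalowez*.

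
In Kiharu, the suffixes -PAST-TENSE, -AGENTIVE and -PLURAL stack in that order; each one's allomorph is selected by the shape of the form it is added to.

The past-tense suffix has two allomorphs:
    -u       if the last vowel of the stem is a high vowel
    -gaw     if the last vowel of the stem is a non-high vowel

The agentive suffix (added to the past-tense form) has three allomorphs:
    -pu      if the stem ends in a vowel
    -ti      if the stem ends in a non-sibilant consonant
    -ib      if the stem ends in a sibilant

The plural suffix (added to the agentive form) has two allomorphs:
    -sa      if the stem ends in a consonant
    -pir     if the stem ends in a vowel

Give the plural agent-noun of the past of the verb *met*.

metgawtipir

The last vowel of *met* is /e/, which is a non-high vowel, so the past-tense suffix is -gaw, giving *metgaw*.
Since the final sound of the past-tense form *metgaw* is /w/ (a non-sibilant consonant), it takes -ti, giving *metgawti*.
The agentive form *metgawti*: final sound = /i/, a vowel → -pir → *metgawtipir*.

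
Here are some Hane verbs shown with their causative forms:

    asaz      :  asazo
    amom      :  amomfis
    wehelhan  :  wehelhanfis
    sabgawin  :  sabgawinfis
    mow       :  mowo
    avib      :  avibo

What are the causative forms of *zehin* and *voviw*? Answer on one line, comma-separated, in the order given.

Looking at the final consonant of each stem: -fis when the stem ends in a nasal (*amom*, *wehelhan*, *sabgawin*); -o when the stem ends in a non-nasal consonant (*asaz*, *mow*, *avib*).
*zehin*: final consonant = /n/, a nasal → -fis → *zehinfis*.
Since the final consonant of *voviw* is /w/ (non-nasal), it takes -o, giving *voviwo*.

zehinfis, voviwo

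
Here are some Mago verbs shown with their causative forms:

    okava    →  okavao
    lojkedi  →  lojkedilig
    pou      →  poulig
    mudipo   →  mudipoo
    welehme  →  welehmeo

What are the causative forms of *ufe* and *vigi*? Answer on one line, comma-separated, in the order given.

ufeo, vigilig

The alternation tracks the last vowel of the stem — -lig when the last vowel of the stem is a high vowel (*lojkedi*, *pou*); -o when the last vowel of the stem is a non-high vowel (*okava*, *mudipo*, *welehme*).
Since the last vowel of *ufe* is /e/ (a non-high vowel), it takes -o, giving *ufeo*.
Since the last vowel of *vigi* is /i/ (a high vowel), it takes -lig, giving *vigilig*.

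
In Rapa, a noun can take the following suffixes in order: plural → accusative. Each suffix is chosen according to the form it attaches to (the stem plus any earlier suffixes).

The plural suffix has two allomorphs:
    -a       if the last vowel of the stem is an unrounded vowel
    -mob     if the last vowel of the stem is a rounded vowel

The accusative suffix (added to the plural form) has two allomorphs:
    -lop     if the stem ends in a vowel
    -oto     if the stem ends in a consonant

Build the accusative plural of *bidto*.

*bidto*: last vowel = /o/, a rounded vowel → -mob → *bidtomob*.
The plural form *bidtomob*: final sound = /b/, a consonant → -oto → *bidtomoboto*.

bidtomoboto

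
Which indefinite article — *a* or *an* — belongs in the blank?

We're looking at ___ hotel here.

The indefinite article is chosen by the initial *sound* of the following word, not its spelling.
*hotel* begins with the sound /h/ (h is pronounced) — a consonant sound.
So the article is *a*: We're looking at a hotel here.

a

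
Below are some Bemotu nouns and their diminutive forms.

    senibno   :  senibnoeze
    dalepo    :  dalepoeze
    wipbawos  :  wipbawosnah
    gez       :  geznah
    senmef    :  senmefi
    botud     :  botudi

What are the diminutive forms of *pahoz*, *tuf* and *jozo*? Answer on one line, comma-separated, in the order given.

pahoznah, tufi, jozoeze

Looking at the final sound of each stem: -nah when the stem ends in a sibilant (*wipbawos*, *gez*); -i when the stem ends in a non-sibilant consonant (*senmef*, *botud*); -eze when the stem ends in a vowel (*senibno*, *dalepo*).
Since the final sound of *pahoz* is /z/ (a sibilant), it takes -nah, giving *pahoznah*.
Since the final sound of *tuf* is /f/ (a non-sibilant consonant), it takes -i, giving *tufi*.
*jozo* — final sound /o/ (a vowel) → -eze → *jozoeze*.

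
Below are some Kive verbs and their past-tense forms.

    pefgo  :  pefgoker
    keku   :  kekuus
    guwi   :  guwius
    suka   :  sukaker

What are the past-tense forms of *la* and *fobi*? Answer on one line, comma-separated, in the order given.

laker, fobius

The suffix is conditioned by the last vowel: -us when the last vowel of the stem is a high vowel (*keku*, *guwi*); -ker when the last vowel of the stem is a non-high vowel (*pefgo*, *suka*).
The last vowel of *la* is /a/, which is a non-high vowel, so the suffix is -ker, giving *laker*.
The last vowel of *fobi* is /i/, which is a high vowel, so the suffix is -us, giving *fobius*.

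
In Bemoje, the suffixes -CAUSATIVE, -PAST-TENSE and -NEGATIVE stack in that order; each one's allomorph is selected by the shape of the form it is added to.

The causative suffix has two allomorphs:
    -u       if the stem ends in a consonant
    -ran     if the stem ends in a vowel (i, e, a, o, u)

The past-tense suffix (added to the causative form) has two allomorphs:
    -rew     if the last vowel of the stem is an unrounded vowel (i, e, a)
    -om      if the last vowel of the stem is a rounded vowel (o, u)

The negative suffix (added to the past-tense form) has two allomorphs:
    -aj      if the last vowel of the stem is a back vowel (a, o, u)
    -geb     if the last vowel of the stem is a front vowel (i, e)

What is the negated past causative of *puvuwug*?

puvuwuguomaj

Since the final sound of *puvuwug* is /g/ (a consonant), it takes -u, giving *puvuwugu*.
The causative form *puvuwugu*: last vowel = /u/, a rounded vowel → -om → *puvuwuguom*.
The past-tense form *puvuwuguom*: last vowel = /o/, a back vowel → -aj → *puvuwuguomaj*.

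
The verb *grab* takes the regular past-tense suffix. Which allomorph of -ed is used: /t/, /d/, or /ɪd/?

/d/

The stem *grab* ends in a voiced sound other than /d/.
The -ed suffix is realized as /ɪd/ after /t, d/; as /t/ after other voiceless consonants; and as /d/ after other voiced sounds.
So -ed on *grab* is pronounced /d/.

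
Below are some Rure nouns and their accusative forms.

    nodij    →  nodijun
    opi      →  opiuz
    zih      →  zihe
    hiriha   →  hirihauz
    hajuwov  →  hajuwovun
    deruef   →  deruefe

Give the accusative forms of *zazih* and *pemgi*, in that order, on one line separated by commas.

Looking at the final sound of each stem: -e when the stem ends in a voiceless consonant (*zih*, *deruef*); -un when the stem ends in a voiced consonant (*nodij*, *hajuwov*); -uz when the stem ends in a vowel (*opi*, *hiriha*).
*zazih* — final sound /h/ (a voiceless consonant) → -e → *zazihe*.
*pemgi* — final sound /i/ (a vowel) → -uz → *pemgiuz*.

zazihe, pemgiuz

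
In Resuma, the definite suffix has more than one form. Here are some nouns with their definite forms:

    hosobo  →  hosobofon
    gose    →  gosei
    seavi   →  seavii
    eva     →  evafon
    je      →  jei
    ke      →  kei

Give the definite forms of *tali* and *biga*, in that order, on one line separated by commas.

The alternation tracks the last vowel of the stem — -i when the last vowel of the stem is a front vowel (*gose*, *seavi*, *je*, *ke*); -fon when the last vowel of the stem is a back vowel (*hosobo*, *eva*).
Since the last vowel of *tali* is /i/ (a front vowel), it takes -i, giving *talii*.
*biga*: last vowel = /a/, a back vowel → -fon → *bigafon*.

talii, bigafon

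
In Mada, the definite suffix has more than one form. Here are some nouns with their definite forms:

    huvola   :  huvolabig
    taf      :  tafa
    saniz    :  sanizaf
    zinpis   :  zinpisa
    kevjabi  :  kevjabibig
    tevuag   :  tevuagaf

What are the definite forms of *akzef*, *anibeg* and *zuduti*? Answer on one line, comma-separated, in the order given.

The alternation tracks the final sound of the stem — -a when the stem ends in a voiceless consonant (*taf*, *zinpis*); -af when the stem ends in a voiced consonant (*saniz*, *tevuag*); -big when the stem ends in a vowel (*huvola*, *kevjabi*).
Since the final sound of *akzef* is /f/ (a voiceless consonant), it takes -a, giving *akzefa*.
*anibeg* — final sound /g/ (a voiced consonant) → -af → *anibegaf*.
*zuduti* — final sound /i/ (a vowel) → -big → *zudutibig*.

akzefa, anibegaf, zudutibig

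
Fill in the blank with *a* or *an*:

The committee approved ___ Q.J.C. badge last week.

The indefinite article is chosen by the initial *sound* of the following word, not its spelling.
The initialism *Q.J.C.* is read letter by letter; the first letter, Q, is pronounced /kjuː/, which begins with a consonant sound.
So the article is *a*: The committee approved a Q.J.C. badge last week.

a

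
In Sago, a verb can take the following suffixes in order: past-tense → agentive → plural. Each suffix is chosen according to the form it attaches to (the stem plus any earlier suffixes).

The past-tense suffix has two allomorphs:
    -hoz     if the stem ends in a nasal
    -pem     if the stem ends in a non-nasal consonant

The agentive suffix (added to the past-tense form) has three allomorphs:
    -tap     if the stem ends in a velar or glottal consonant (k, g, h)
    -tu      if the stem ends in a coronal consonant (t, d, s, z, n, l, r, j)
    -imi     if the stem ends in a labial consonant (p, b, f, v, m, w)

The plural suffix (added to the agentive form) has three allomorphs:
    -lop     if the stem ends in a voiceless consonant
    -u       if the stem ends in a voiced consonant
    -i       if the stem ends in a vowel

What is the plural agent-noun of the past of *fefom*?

*fefom* — final consonant /m/ (a nasal) → -hoz → *fefomhoz*.
The final consonant of the past-tense form *fefomhoz* is /z/, which is coronal, so the agentive suffix is -tu, giving *fefomhoztu*.
The agentive form *fefomhoztu* — final sound /u/ (a vowel) → -i → *fefomhoztui*.

fefomhoztui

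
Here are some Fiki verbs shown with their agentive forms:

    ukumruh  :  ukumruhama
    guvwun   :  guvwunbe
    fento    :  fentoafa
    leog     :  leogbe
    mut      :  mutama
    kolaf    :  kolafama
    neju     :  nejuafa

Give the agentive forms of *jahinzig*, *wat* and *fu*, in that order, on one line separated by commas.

The alternation tracks the final sound of the stem — -ama when the stem ends in a voiceless consonant (*ukumruh*, *mut*, *kolaf*); -be when the stem ends in a voiced consonant (*guvwun*, *leog*); -afa when the stem ends in a vowel (*fento*, *neju*).
*jahinzig* — final sound /g/ (a voiced consonant) → -be → *jahinzigbe*.
The final sound of *wat* is /t/, which is a voiceless consonant, so the suffix is -ama, giving *watama*.
Since the final sound of *fu* is /u/ (a vowel), it takes -afa, giving *fuafa*.

jahinzigbe, watama, fuafa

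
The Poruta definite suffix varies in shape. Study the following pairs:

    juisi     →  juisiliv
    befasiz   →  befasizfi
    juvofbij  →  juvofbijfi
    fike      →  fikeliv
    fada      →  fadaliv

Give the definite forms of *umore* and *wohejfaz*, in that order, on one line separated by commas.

umoreliv, wohejfazfi

The alternation tracks the final sound of the stem — -fi when the stem ends in a consonant (*befasiz*, *juvofbij*); -liv when the stem ends in a vowel (*juisi*, *fike*, *fada*).
Since the final sound of *umore* is /e/ (a vowel), it takes -liv, giving *umoreliv*.
*wohejfaz*: final sound = /z/, a consonant → -fi → *wohejfazfi*.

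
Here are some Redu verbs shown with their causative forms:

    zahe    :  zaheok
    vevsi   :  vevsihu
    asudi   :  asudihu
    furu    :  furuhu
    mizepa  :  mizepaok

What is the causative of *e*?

The alternation tracks the last vowel of the stem — -hu when the last vowel of the stem is a high vowel (*vevsi*, *asudi*, *furu*); -ok when the last vowel of the stem is a non-high vowel (*zahe*, *mizepa*).
Since the last vowel of *e* is /e/ (a non-high vowel), it takes -ok, giving *eok*.

eok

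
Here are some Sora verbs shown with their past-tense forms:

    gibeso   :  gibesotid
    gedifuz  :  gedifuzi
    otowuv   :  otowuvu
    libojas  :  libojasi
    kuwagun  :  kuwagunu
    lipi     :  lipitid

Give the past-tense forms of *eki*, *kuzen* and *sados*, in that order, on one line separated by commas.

The suffix is conditioned by the final sound: -i when the stem ends in a sibilant (*gedifuz*, *libojas*); -u when the stem ends in a non-sibilant consonant (*otowuv*, *kuwagun*); -tid when the stem ends in a vowel (*gibeso*, *lipi*).
The final sound of *eki* is /i/, which is a vowel, so the suffix is -tid, giving *ekitid*.
*kuzen*: final sound = /n/, a non-sibilant consonant → -u → *kuzenu*.
Since the final sound of *sados* is /s/ (a sibilant), it takes -i, giving *sadosi*.

ekitid, kuzenu, sadosi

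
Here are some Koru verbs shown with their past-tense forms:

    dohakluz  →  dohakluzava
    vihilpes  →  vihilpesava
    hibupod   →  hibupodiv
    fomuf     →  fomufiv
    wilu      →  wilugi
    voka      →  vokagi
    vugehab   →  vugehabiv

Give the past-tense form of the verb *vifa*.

The suffix is conditioned by the final sound: -ava when the stem ends in a sibilant (*dohakluz*, *vihilpes*); -iv when the stem ends in a non-sibilant consonant (*hibupod*, *fomuf*, *vugehab*); -gi when the stem ends in a vowel (*wilu*, *voka*).
*vifa*: final sound = /a/, a vowel → -gi → *vifagi*.

vifagi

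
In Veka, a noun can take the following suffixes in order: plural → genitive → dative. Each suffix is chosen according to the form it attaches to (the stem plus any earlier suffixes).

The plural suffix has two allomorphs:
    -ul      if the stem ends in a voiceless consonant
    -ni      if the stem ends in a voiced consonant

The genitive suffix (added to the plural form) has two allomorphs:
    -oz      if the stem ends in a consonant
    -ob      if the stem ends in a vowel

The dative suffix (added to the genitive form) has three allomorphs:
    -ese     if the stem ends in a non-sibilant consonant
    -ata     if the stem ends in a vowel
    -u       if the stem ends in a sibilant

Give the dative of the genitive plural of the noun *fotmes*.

fotmesulozu

*fotmes*: final consonant = /s/, voiceless → -ul → *fotmesul*.
The final sound of the plural form *fotmesul* is /l/, which is a consonant, so the genitive suffix is -oz, giving *fotmesuloz*.
The genitive form *fotmesuloz* — final sound /z/ (a sibilant) → -u → *fotmesulozu*.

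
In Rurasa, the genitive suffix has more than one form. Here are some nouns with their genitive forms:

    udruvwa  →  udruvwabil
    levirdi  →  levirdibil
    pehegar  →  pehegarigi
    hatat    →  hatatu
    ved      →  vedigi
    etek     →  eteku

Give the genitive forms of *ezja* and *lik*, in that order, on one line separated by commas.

The suffix is conditioned by the final sound: -u when the stem ends in a voiceless consonant (*hatat*, *etek*); -igi when the stem ends in a voiced consonant (*pehegar*, *ved*); -bil when the stem ends in a vowel (*udruvwa*, *levirdi*).
Since the final sound of *ezja* is /a/ (a vowel), it takes -bil, giving *ezjabil*.
*lik*: final sound = /k/, a voiceless consonant → -u → *liku*.

ezjabil, liku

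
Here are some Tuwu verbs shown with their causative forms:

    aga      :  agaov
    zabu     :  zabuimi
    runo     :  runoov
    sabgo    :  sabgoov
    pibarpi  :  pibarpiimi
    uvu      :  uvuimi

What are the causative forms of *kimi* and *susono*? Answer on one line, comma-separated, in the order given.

kimiimi, susonoov

The suffix is conditioned by the last vowel: -imi when the last vowel of the stem is a high vowel (*zabu*, *pibarpi*, *uvu*); -ov when the last vowel of the stem is a non-high vowel (*aga*, *runo*, *sabgo*).
*kimi* — last vowel /i/ (a high vowel) → -imi → *kimiimi*.
The last vowel of *susono* is /o/, which is a non-high vowel, so the suffix is -ov, giving *susonoov*.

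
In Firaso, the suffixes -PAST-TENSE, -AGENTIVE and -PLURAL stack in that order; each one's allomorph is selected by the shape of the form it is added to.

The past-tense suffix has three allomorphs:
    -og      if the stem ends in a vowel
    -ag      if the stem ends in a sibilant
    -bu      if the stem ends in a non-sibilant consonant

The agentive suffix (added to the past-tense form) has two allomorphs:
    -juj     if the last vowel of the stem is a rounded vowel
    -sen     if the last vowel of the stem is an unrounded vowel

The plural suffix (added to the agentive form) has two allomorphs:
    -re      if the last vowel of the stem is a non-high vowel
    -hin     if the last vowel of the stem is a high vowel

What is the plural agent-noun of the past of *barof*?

The final sound of *barof* is /f/, which is a non-sibilant consonant, so the past-tense suffix is -bu, giving *barofbu*.
The past-tense form *barofbu*: last vowel = /u/, a rounded vowel → -juj → *barofbujuj*.
The agentive form *barofbujuj* — last vowel /u/ (a high vowel) → -hin → *barofbujujhin*.

barofbujujhin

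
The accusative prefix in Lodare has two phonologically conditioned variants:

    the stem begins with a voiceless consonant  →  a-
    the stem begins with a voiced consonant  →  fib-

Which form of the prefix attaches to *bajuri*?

The first consonant of *bajuri* is /b/, which is voiced, so the prefix is fib-.

fib-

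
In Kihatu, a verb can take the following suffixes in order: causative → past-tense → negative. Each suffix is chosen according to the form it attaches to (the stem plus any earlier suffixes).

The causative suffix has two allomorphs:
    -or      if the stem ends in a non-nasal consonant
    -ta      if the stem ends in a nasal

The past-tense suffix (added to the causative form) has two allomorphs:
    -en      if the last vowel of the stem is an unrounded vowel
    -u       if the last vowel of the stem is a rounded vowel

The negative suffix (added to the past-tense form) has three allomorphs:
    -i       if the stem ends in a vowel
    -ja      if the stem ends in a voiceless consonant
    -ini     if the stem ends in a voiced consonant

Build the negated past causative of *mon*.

montaenini

Since the final consonant of *mon* is /n/ (a nasal), it takes -ta, giving *monta*.
Since the last vowel of the causative form *monta* is /a/ (an unrounded vowel), it takes -en, giving *montaen*.
Since the final sound of the past-tense form *montaen* is /n/ (a voiced consonant), it takes -ini, giving *montaenini*.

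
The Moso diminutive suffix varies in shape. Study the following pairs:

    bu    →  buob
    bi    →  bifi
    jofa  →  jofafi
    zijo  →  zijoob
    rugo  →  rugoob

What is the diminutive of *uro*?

uroob

The alternation tracks the last vowel of the stem — -ob when the last vowel of the stem is a rounded vowel (*bu*, *zijo*, *rugo*); -fi when the last vowel of the stem is an unrounded vowel (*bi*, *jofa*).
*uro* — last vowel /o/ (a rounded vowel) → -ob → *uroob*.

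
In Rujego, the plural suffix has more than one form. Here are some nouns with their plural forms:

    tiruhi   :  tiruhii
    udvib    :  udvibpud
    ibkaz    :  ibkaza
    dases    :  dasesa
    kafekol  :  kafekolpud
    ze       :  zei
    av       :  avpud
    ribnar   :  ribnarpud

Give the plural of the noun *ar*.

Looking at the final sound of each stem: -a when the stem ends in a sibilant (*ibkaz*, *dases*); -pud when the stem ends in a non-sibilant consonant (*udvib*, *kafekol*, *av*, *ribnar*); -i when the stem ends in a vowel (*tiruhi*, *ze*).
The final sound of *ar* is /r/, which is a non-sibilant consonant, so the suffix is -pud, giving *arpud*.

arpud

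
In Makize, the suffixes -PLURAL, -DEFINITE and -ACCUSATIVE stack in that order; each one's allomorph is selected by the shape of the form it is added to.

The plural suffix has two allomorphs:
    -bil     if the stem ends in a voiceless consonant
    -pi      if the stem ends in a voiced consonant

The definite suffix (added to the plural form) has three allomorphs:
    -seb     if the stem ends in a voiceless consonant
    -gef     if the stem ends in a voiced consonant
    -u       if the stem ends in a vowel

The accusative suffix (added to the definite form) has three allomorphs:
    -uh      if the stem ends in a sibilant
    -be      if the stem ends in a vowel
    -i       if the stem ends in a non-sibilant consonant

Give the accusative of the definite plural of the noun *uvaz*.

uvazpiube

Since the final consonant of *uvaz* is /z/ (voiced), it takes -pi, giving *uvazpi*.
The plural form *uvazpi* — final sound /i/ (a vowel) → -u → *uvazpiu*.
The definite form *uvazpiu*: final sound = /u/, a vowel → -be → *uvazpiube*.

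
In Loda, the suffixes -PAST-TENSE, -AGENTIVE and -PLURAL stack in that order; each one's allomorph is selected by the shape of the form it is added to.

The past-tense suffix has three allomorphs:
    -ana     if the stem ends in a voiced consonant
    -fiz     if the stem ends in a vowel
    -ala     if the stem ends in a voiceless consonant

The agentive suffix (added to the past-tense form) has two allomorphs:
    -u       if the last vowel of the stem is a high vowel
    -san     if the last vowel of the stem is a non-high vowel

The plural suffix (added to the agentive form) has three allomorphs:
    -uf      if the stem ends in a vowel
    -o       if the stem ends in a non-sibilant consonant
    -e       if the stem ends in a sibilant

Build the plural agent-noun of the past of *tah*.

*tah*: final sound = /h/, a voiceless consonant → -ala → *tahala*.
The past-tense form *tahala*: last vowel = /a/, a non-high vowel → -san → *tahalasan*.
Since the final sound of the agentive form *tahalasan* is /n/ (a non-sibilant consonant), it takes -o, giving *tahalasano*.

tahalasano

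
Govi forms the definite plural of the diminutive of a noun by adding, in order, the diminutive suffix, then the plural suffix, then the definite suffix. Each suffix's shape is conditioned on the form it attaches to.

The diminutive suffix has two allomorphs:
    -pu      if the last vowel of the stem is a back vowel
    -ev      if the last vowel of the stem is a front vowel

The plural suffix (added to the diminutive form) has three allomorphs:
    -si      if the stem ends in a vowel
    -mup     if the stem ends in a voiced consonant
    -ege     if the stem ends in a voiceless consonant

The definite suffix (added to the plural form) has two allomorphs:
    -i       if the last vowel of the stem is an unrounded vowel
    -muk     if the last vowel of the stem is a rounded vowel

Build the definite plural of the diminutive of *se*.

Since the last vowel of *se* is /e/ (a front vowel), it takes -ev, giving *seev*.
The final sound of the diminutive form *seev* is /v/, which is a voiced consonant, so the plural suffix is -mup, giving *seevmup*.
The plural form *seevmup* — last vowel /u/ (a rounded vowel) → -muk → *seevmupmuk*.

seevmupmuk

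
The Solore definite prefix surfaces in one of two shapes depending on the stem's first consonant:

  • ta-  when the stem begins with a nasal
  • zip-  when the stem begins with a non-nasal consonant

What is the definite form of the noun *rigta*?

The first consonant of *rigta* is /r/, which is non-nasal, so the prefix is zip-, giving *ziprigta*.

ziprigta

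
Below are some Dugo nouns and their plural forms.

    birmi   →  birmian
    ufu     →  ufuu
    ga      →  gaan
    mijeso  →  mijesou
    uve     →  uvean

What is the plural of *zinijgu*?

Looking at the last vowel of each stem: -u when the last vowel of the stem is a rounded vowel (*ufu*, *mijeso*); -an when the last vowel of the stem is an unrounded vowel (*birmi*, *ga*, *uve*).
Since the last vowel of *zinijgu* is /u/ (a rounded vowel), it takes -u, giving *zinijguu*.

zinijguu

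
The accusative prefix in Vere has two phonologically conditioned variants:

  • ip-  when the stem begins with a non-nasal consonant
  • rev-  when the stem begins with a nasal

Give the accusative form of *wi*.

Since the first consonant of *wi* is /w/ (non-nasal), it takes ip-, giving *ipwi*.

ipwi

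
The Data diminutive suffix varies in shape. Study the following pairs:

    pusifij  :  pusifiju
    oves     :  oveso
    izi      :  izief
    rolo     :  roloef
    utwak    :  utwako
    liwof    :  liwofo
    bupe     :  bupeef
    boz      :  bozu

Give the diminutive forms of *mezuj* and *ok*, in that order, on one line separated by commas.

mezuju, oko

The pattern is voicing of the final sound: -o when the stem ends in a voiceless consonant (*oves*, *utwak*, *liwof*); -u when the stem ends in a voiced consonant (*pusifij*, *boz*); -ef when the stem ends in a vowel (*izi*, *rolo*, *bupe*).
*mezuj*: final sound = /j/, a voiced consonant → -u → *mezuju*.
Since the final sound of *ok* is /k/ (a voiceless consonant), it takes -o, giving *oko*.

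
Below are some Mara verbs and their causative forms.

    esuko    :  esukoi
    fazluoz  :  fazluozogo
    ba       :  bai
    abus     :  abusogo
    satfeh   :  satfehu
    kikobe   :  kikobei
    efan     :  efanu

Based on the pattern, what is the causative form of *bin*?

The alternation tracks the final sound of the stem — -ogo when the stem ends in a sibilant (*fazluoz*, *abus*); -u when the stem ends in a non-sibilant consonant (*satfeh*, *efan*); -i when the stem ends in a vowel (*esuko*, *ba*, *kikobe*).
*bin*: final sound = /n/, a non-sibilant consonant → -u → *binu*.

binu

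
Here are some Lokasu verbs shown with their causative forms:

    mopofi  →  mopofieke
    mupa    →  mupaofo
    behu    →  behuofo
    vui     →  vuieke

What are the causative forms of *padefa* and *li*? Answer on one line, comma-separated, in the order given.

padefaofo, lieke

The alternation tracks the last vowel of the stem — -eke when the last vowel of the stem is a front vowel (*mopofi*, *vui*); -ofo when the last vowel of the stem is a back vowel (*mupa*, *behu*).
*padefa*: last vowel = /a/, a back vowel → -ofo → *padefaofo*.
The last vowel of *li* is /i/, which is a front vowel, so the suffix is -eke, giving *lieke*.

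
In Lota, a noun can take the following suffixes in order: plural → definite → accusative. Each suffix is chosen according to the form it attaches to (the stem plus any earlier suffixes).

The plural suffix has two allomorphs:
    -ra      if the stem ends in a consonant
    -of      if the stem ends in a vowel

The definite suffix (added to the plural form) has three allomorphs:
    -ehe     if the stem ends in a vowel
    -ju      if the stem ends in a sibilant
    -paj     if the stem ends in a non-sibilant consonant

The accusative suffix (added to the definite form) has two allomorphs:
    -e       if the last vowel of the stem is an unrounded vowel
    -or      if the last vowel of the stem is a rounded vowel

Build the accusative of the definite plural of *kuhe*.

*kuhe*: final sound = /e/, a vowel → -of → *kuheof*.
The plural form *kuheof* — final sound /f/ (a non-sibilant consonant) → -paj → *kuheofpaj*.
Since the last vowel of the definite form *kuheofpaj* is /a/ (an unrounded vowel), it takes -e, giving *kuheofpaje*.

kuheofpaje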